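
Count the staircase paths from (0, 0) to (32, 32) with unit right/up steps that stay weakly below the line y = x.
C_32 = 55534064877048198

These NE paths below the diagonal are counted by the Catalan number C_n = (1/(n + 1)) · C(2n, n). For n = 32: C_32 = (1/33) · C(64, 32) = 1832624140942590534/33 = 55534064877048198.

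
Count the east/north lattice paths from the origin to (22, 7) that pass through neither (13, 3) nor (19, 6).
Number of paths = 640140

Inclusion–exclusion. Total paths: C(29, 22) = 1560780. Through P₁: C(16, 13)·C(13, 9) = 400400. Through P₂: C(25, 19)·C(4, 3) = 708400. Since P₁ is strictly southwest of P₂, a monotone path through both must visit P₁ then P₂; paths through both = C(16, 13)·C(9, 6)·C(4, 3) = 188160. Avoid both = 1560780 − 400400 − 708400 + 188160 = 640140.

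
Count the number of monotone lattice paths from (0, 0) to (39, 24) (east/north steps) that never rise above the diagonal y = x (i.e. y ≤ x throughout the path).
Number of paths = 62662276367416530

By the reflection principle (André's argument), the number of monotone paths to (39, 24) with n ≤ m that never go above y = x is C(63, 39) − C(63, 40) = 156655690918541325 − 93993414551124795 = 62662276367416530.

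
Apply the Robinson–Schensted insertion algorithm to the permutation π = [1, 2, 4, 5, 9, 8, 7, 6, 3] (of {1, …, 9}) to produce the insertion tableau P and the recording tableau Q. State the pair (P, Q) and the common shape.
P = [1, 2, 3, 5, 6] / [4] / [7] / [8] / [9];  Q = [1, 2, 3, 4, 5] / [6] / [7] / [8] / [9];  common shape = (5, 1, 1, 1, 1)

Row-insert the values π_1, π_2, … into P one at a time, bumping the leftmost entry strictly greater than the inserted value down to the next row. The recording tableau Q records, in position (i, j), the step at which that cell was added to P.
  Insert 1 (step 1): P = [1];  Q = [1]
  Insert 2 (step 2): P = [1, 2];  Q = [1, 2]
  Insert 4 (step 3): P = [1, 2, 4];  Q = [1, 2, 3]
  Insert 5 (step 4): P = [1, 2, 4, 5];  Q = [1, 2, 3, 4]
  Insert 9 (step 5): P = [1, 2, 4, 5, 9];  Q = [1, 2, 3, 4, 5]
  Insert 8 (step 6): P = [1, 2, 4, 5, 8] / [9];  Q = [1, 2, 3, 4, 5] / [6]
  Insert 7 (step 7): P = [1, 2, 4, 5, 7] / [8] / [9];  Q = [1, 2, 3, 4, 5] / [6] / [7]
  Insert 6 (step 8): P = [1, 2, 4, 5, 6] / [7] / [8] / [9];  Q = [1, 2, 3, 4, 5] / [6] / [7] / [8]
  Insert 3 (step 9): P = [1, 2, 3, 5, 6] / [4] / [7] / [8] / [9];  Q = [1, 2, 3, 4, 5] / [6] / [7] / [8] / [9]
Final shape: (5, 1, 1, 1, 1).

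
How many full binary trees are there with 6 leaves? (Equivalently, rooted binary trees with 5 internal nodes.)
C_5 = 42

These full binary trees are counted by the Catalan number C_n = (1/(n + 1)) · C(2n, n). For n = 5: C_5 = (1/6) · C(10, 5) = 252/6 = 42.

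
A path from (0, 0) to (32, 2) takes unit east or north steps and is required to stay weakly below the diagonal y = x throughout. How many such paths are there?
Number of paths = 527

By the reflection principle (André's argument), the number of monotone paths to (32, 2) with n ≤ m that never go above y = x is C(34, 32) − C(34, 33) = 561 − 34 = 527.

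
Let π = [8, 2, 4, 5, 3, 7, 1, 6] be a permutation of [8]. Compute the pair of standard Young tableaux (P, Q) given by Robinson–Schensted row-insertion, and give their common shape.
P = [1, 3, 5, 6] / [2, 7] / [4] / [8];  Q = [1, 3, 4, 6] / [2, 8] / [5] / [7];  common shape = (4, 2, 1, 1)

Row-insert the values π_1, π_2, … into P one at a time, bumping the leftmost entry strictly greater than the inserted value down to the next row. The recording tableau Q records, in position (i, j), the step at which that cell was added to P.
  Insert 8 (step 1): P = [8];  Q = [1]
  Insert 2 (step 2): P = [2] / [8];  Q = [1] / [2]
  Insert 4 (step 3): P = [2, 4] / [8];  Q = [1, 3] / [2]
  Insert 5 (step 4): P = [2, 4, 5] / [8];  Q = [1, 3, 4] / [2]
  Insert 3 (step 5): P = [2, 3, 5] / [4] / [8];  Q = [1, 3, 4] / [2] / [5]
  Insert 7 (step 6): P = [2, 3, 5, 7] / [4] / [8];  Q = [1, 3, 4, 6] / [2] / [5]
  Insert 1 (step 7): P = [1, 3, 5, 7] / [2] / [4] / [8];  Q = [1, 3, 4, 6] / [2] / [5] / [7]
  Insert 6 (step 8): P = [1, 3, 5, 6] / [2, 7] / [4] / [8];  Q = [1, 3, 4, 6] / [2, 8] / [5] / [7]
Final shape: (4, 2, 1, 1).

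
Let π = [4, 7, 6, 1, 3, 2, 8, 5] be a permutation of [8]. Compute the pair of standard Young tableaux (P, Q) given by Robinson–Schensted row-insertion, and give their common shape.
P = [1, 2, 5] / [3, 6, 8] / [4] / [7];  Q = [1, 2, 7] / [3, 5, 8] / [4] / [6];  common shape = (3, 3, 1, 1)

Row-insert the values π_1, π_2, … into P one at a time, bumping the leftmost entry strictly greater than the inserted value down to the next row. The recording tableau Q records, in position (i, j), the step at which that cell was added to P.
  Insert 4 (step 1): P = [4];  Q = [1]
  Insert 7 (step 2): P = [4, 7];  Q = [1, 2]
  Insert 6 (step 3): P = [4, 6] / [7];  Q = [1, 2] / [3]
  Insert 1 (step 4): P = [1, 6] / [4] / [7];  Q = [1, 2] / [3] / [4]
  Insert 3 (step 5): P = [1, 3] / [4, 6] / [7];  Q = [1, 2] / [3, 5] / [4]
  Insert 2 (step 6): P = [1, 2] / [3, 6] / [4] / [7];  Q = [1, 2] / [3, 5] / [4] / [6]
  Insert 8 (step 7): P = [1, 2, 8] / [3, 6] / [4] / [7];  Q = [1, 2, 7] / [3, 5] / [4] / [6]
  Insert 5 (step 8): P = [1, 2, 5] / [3, 6, 8] / [4] / [7];  Q = [1, 2, 7] / [3, 5, 8] / [4] / [6]
Final shape: (3, 3, 1, 1).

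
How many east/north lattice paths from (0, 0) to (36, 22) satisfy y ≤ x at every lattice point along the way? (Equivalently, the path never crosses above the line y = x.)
Number of paths = 2279079007118550

By the reflection principle (André's argument), the number of monotone paths to (36, 22) with n ≤ m that never go above y = x is C(58, 36) − C(58, 37) = 5621728217559090 − 3342649210440540 = 2279079007118550.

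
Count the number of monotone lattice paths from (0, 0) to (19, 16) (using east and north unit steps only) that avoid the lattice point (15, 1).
Number of paths = 4059866934

Total paths from (0, 0) to (19, 16): C(35, 19) = 4059928950. Paths through (15, 1): (paths (0, 0) → (15, 1)) × (paths (15, 1) → (19, 16)) = C(16, 15) · C(19, 4) = 16 · 3876 = 62016. Avoidance count = 4059928950 − 62016 = 4059866934.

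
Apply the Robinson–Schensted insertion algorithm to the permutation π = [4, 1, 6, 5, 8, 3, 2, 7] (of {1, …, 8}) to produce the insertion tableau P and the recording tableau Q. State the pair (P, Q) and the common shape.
P = [1, 2, 7] / [3, 5, 8] / [4] / [6];  Q = [1, 3, 5] / [2, 4, 8] / [6] / [7];  common shape = (3, 3, 1, 1)

Row-insert the values π_1, π_2, … into P one at a time, bumping the leftmost entry strictly greater than the inserted value down to the next row. The recording tableau Q records, in position (i, j), the step at which that cell was added to P.
  Insert 4 (step 1): P = [4];  Q = [1]
  Insert 1 (step 2): P = [1] / [4];  Q = [1] / [2]
  Insert 6 (step 3): P = [1, 6] / [4];  Q = [1, 3] / [2]
  Insert 5 (step 4): P = [1, 5] / [4, 6];  Q = [1, 3] / [2, 4]
  Insert 8 (step 5): P = [1, 5, 8] / [4, 6];  Q = [1, 3, 5] / [2, 4]
  Insert 3 (step 6): P = [1, 3, 8] / [4, 5] / [6];  Q = [1, 3, 5] / [2, 4] / [6]
  Insert 2 (step 7): P = [1, 2, 8] / [3, 5] / [4] / [6];  Q = [1, 3, 5] / [2, 4] / [6] / [7]
  Insert 7 (step 8): P = [1, 2, 7] / [3, 5, 8] / [4] / [6];  Q = [1, 3, 5] / [2, 4, 8] / [6] / [7]
Final shape: (3, 3, 1, 1).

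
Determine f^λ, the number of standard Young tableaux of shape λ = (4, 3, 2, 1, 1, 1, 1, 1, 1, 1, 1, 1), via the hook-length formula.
# SYT of shape (4, 3, 2, 1, 1, 1, 1, 1, 1, 1, 1, 1) = 182784

Hook-length formula: f^λ = n! / Π hook(c), product over all cells c of the Young diagram. For λ = (4, 3, 2, 1, 1, 1, 1, 1, 1, 1, 1, 1), n = 18 boxes. Hook lengths by row (left-to-right, top-to-bottom): [15, 5, 3, 1]; [13, 3, 1]; [11, 1]; [9]; [8]; [7]; [6]; [5]; [4]; [3]; [2]; [1]. Product of hooks = 35026992000. So f^λ = 18! / 35026992000 = 6402373705728000 / 35026992000 = 182784.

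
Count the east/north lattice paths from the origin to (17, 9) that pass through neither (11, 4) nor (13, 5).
Number of paths = 2180810

Inclusion–exclusion. Total paths: C(26, 17) = 3124550. Through P₁: C(15, 11)·C(11, 6) = 630630. Through P₂: C(18, 13)·C(8, 4) = 599760. Since P₁ is strictly southwest of P₂, a monotone path through both must visit P₁ then P₂; paths through both = C(15, 11)·C(3, 2)·C(8, 4) = 286650. Avoid both = 3124550 − 630630 − 599760 + 286650 = 2180810.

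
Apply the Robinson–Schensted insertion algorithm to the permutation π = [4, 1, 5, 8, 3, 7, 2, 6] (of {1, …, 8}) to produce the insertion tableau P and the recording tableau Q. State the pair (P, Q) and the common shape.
P = [1, 2, 6] / [3, 5, 7] / [4, 8];  Q = [1, 3, 4] / [2, 5, 6] / [7, 8];  common shape = (3, 3, 2)

Row-insert the values π_1, π_2, … into P one at a time, bumping the leftmost entry strictly greater than the inserted value down to the next row. The recording tableau Q records, in position (i, j), the step at which that cell was added to P.
  Insert 4 (step 1): P = [4];  Q = [1]
  Insert 1 (step 2): P = [1] / [4];  Q = [1] / [2]
  Insert 5 (step 3): P = [1, 5] / [4];  Q = [1, 3] / [2]
  Insert 8 (step 4): P = [1, 5, 8] / [4];  Q = [1, 3, 4] / [2]
  Insert 3 (step 5): P = [1, 3, 8] / [4, 5];  Q = [1, 3, 4] / [2, 5]
  Insert 7 (step 6): P = [1, 3, 7] / [4, 5, 8];  Q = [1, 3, 4] / [2, 5, 6]
  Insert 2 (step 7): P = [1, 2, 7] / [3, 5, 8] / [4];  Q = [1, 3, 4] / [2, 5, 6] / [7]
  Insert 6 (step 8): P = [1, 2, 6] / [3, 5, 7] / [4, 8];  Q = [1, 3, 4] / [2, 5, 6] / [7, 8]
Final shape: (3, 3, 2).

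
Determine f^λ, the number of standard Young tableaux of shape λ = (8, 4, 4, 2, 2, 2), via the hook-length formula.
# SYT of shape (8, 4, 4, 2, 2, 2) = 1319051250

Hook-length formula: f^λ = n! / Π hook(c), product over all cells c of the Young diagram. For λ = (8, 4, 4, 2, 2, 2), n = 22 boxes. Hook lengths by row (left-to-right, top-to-bottom): [13, 12, 8, 7, 4, 3, 2, 1]; [8, 7, 3, 2]; [7, 6, 2, 1]; [4, 3]; [3, 2]; [2, 1]. Product of hooks = 852128169984. So f^λ = 22! / 852128169984 = 1124000727777607680000 / 852128169984 = 1319051250.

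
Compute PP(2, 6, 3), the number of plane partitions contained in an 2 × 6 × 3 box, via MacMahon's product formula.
PP(2, 6, 3) = 2520

Evaluate the triple product over i = 1..2, j = 1..6, k = 1..3. The factors are (2/1) · (3/2) · (4/3) · (3/2) · (4/3) · (5/4) · (4/3) · (5/4) · … (36 factors total). The numerators and denominators telescope so the product is an integer; carrying out the multiplication exactly gives PP(2, 6, 3) = 2520.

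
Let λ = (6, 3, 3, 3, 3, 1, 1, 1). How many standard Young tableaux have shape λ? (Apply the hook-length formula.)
# SYT of shape (6, 3, 3, 3, 3, 1, 1, 1) = 174097000

Hook-length formula: f^λ = n! / Π hook(c), product over all cells c of the Young diagram. For λ = (6, 3, 3, 3, 3, 1, 1, 1), n = 21 boxes. Hook lengths by row (left-to-right, top-to-bottom): [13, 9, 8, 3, 2, 1]; [9, 5, 4]; [8, 4, 3]; [7, 3, 2]; [6, 2, 1]; [3]; [2]; [1]. Product of hooks = 293462507520. So f^λ = 21! / 293462507520 = 51090942171709440000 / 293462507520 = 174097000.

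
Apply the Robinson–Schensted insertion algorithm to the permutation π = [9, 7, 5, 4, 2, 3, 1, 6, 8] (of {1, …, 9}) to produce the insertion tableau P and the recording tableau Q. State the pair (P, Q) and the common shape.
P = [1, 3, 6, 8] / [2] / [4] / [5] / [7] / [9];  Q = [1, 6, 8, 9] / [2] / [3] / [4] / [5] / [7];  common shape = (4, 1, 1, 1, 1, 1)

Row-insert the values π_1, π_2, … into P one at a time, bumping the leftmost entry strictly greater than the inserted value down to the next row. The recording tableau Q records, in position (i, j), the step at which that cell was added to P.
  Insert 9 (step 1): P = [9];  Q = [1]
  Insert 7 (step 2): P = [7] / [9];  Q = [1] / [2]
  Insert 5 (step 3): P = [5] / [7] / [9];  Q = [1] / [2] / [3]
  Insert 4 (step 4): P = [4] / [5] / [7] / [9];  Q = [1] / [2] / [3] / [4]
  Insert 2 (step 5): P = [2] / [4] / [5] / [7] / [9];  Q = [1] / [2] / [3] / [4] / [5]
  Insert 3 (step 6): P = [2, 3] / [4] / [5] / [7] / [9];  Q = [1, 6] / [2] / [3] / [4] / [5]
  Insert 1 (step 7): P = [1, 3] / [2] / [4] / [5] / [7] / [9];  Q = [1, 6] / [2] / [3] / [4] / [5] / [7]
  Insert 6 (step 8): P = [1, 3, 6] / [2] / [4] / [5] / [7] / [9];  Q = [1, 6, 8] / [2] / [3] / [4] / [5] / [7]
  Insert 8 (step 9): P = [1, 3, 6, 8] / [2] / [4] / [5] / [7] / [9];  Q = [1, 6, 8, 9] / [2] / [3] / [4] / [5] / [7]
Final shape: (4, 1, 1, 1, 1, 1).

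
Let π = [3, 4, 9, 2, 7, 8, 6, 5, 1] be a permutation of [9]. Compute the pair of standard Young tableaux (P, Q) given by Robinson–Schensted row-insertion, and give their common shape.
P = [1, 4, 5, 8] / [2, 6] / [3] / [7] / [9];  Q = [1, 2, 3, 6] / [4, 5] / [7] / [8] / [9];  common shape = (4, 2, 1, 1, 1)

Row-insert the values π_1, π_2, … into P one at a time, bumping the leftmost entry strictly greater than the inserted value down to the next row. The recording tableau Q records, in position (i, j), the step at which that cell was added to P.
  Insert 3 (step 1): P = [3];  Q = [1]
  Insert 4 (step 2): P = [3, 4];  Q = [1, 2]
  Insert 9 (step 3): P = [3, 4, 9];  Q = [1, 2, 3]
  Insert 2 (step 4): P = [2, 4, 9] / [3];  Q = [1, 2, 3] / [4]
  Insert 7 (step 5): P = [2, 4, 7] / [3, 9];  Q = [1, 2, 3] / [4, 5]
  Insert 8 (step 6): P = [2, 4, 7, 8] / [3, 9];  Q = [1, 2, 3, 6] / [4, 5]
  Insert 6 (step 7): P = [2, 4, 6, 8] / [3, 7] / [9];  Q = [1, 2, 3, 6] / [4, 5] / [7]
  Insert 5 (step 8): P = [2, 4, 5, 8] / [3, 6] / [7] / [9];  Q = [1, 2, 3, 6] / [4, 5] / [7] / [8]
  Insert 1 (step 9): P = [1, 4, 5, 8] / [2, 6] / [3] / [7] / [9];  Q = [1, 2, 3, 6] / [4, 5] / [7] / [8] / [9]
Final shape: (4, 2, 1, 1, 1).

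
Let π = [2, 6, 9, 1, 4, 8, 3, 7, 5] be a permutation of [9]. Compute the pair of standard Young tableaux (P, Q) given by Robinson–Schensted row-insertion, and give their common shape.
P = [1, 3, 5] / [2, 4, 7] / [6, 8] / [9];  Q = [1, 2, 3] / [4, 5, 6] / [7, 8] / [9];  common shape = (3, 3, 2, 1)

Row-insert the values π_1, π_2, … into P one at a time, bumping the leftmost entry strictly greater than the inserted value down to the next row. The recording tableau Q records, in position (i, j), the step at which that cell was added to P.
  Insert 2 (step 1): P = [2];  Q = [1]
  Insert 6 (step 2): P = [2, 6];  Q = [1, 2]
  Insert 9 (step 3): P = [2, 6, 9];  Q = [1, 2, 3]
  Insert 1 (step 4): P = [1, 6, 9] / [2];  Q = [1, 2, 3] / [4]
  Insert 4 (step 5): P = [1, 4, 9] / [2, 6];  Q = [1, 2, 3] / [4, 5]
  Insert 8 (step 6): P = [1, 4, 8] / [2, 6, 9];  Q = [1, 2, 3] / [4, 5, 6]
  Insert 3 (step 7): P = [1, 3, 8] / [2, 4, 9] / [6];  Q = [1, 2, 3] / [4, 5, 6] / [7]
  Insert 7 (step 8): P = [1, 3, 7] / [2, 4, 8] / [6, 9];  Q = [1, 2, 3] / [4, 5, 6] / [7, 8]
  Insert 5 (step 9): P = [1, 3, 5] / [2, 4, 7] / [6, 8] / [9];  Q = [1, 2, 3] / [4, 5, 6] / [7, 8] / [9]
Final shape: (3, 3, 2, 1).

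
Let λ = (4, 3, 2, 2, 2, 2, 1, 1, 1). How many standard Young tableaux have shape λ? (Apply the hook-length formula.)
# SYT of shape (4, 3, 2, 2, 2, 2, 1, 1, 1) = 1531530

Hook-length formula: f^λ = n! / Π hook(c), product over all cells c of the Young diagram. For λ = (4, 3, 2, 2, 2, 2, 1, 1, 1), n = 18 boxes. Hook lengths by row (left-to-right, top-to-bottom): [12, 8, 3, 1]; [10, 6, 1]; [8, 4]; [7, 3]; [6, 2]; [5, 1]; [3]; [2]; [1]. Product of hooks = 4180377600. So f^λ = 18! / 4180377600 = 6402373705728000 / 4180377600 = 1531530.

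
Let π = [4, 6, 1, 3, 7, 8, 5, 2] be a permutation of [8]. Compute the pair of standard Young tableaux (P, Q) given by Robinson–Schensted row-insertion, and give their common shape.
P = [1, 2, 5, 8] / [3, 6, 7] / [4];  Q = [1, 2, 5, 6] / [3, 4, 7] / [8];  common shape = (4, 3, 1)

Row-insert the values π_1, π_2, … into P one at a time, bumping the leftmost entry strictly greater than the inserted value down to the next row. The recording tableau Q records, in position (i, j), the step at which that cell was added to P.
  Insert 4 (step 1): P = [4];  Q = [1]
  Insert 6 (step 2): P = [4, 6];  Q = [1, 2]
  Insert 1 (step 3): P = [1, 6] / [4];  Q = [1, 2] / [3]
  Insert 3 (step 4): P = [1, 3] / [4, 6];  Q = [1, 2] / [3, 4]
  Insert 7 (step 5): P = [1, 3, 7] / [4, 6];  Q = [1, 2, 5] / [3, 4]
  Insert 8 (step 6): P = [1, 3, 7, 8] / [4, 6];  Q = [1, 2, 5, 6] / [3, 4]
  Insert 5 (step 7): P = [1, 3, 5, 8] / [4, 6, 7];  Q = [1, 2, 5, 6] / [3, 4, 7]
  Insert 2 (step 8): P = [1, 2, 5, 8] / [3, 6, 7] / [4];  Q = [1, 2, 5, 6] / [3, 4, 7] / [8]
Final shape: (4, 3, 1).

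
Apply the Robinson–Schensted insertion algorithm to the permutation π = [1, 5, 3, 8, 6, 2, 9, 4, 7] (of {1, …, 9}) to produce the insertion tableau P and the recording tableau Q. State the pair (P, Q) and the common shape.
P = [1, 2, 4, 7] / [3, 6, 9] / [5, 8];  Q = [1, 2, 4, 7] / [3, 5, 9] / [6, 8];  common shape = (4, 3, 2)

Row-insert the values π_1, π_2, … into P one at a time, bumping the leftmost entry strictly greater than the inserted value down to the next row. The recording tableau Q records, in position (i, j), the step at which that cell was added to P.
  Insert 1 (step 1): P = [1];  Q = [1]
  Insert 5 (step 2): P = [1, 5];  Q = [1, 2]
  Insert 3 (step 3): P = [1, 3] / [5];  Q = [1, 2] / [3]
  Insert 8 (step 4): P = [1, 3, 8] / [5];  Q = [1, 2, 4] / [3]
  Insert 6 (step 5): P = [1, 3, 6] / [5, 8];  Q = [1, 2, 4] / [3, 5]
  Insert 2 (step 6): P = [1, 2, 6] / [3, 8] / [5];  Q = [1, 2, 4] / [3, 5] / [6]
  Insert 9 (step 7): P = [1, 2, 6, 9] / [3, 8] / [5];  Q = [1, 2, 4, 7] / [3, 5] / [6]
  Insert 4 (step 8): P = [1, 2, 4, 9] / [3, 6] / [5, 8];  Q = [1, 2, 4, 7] / [3, 5] / [6, 8]
  Insert 7 (step 9): P = [1, 2, 4, 7] / [3, 6, 9] / [5, 8];  Q = [1, 2, 4, 7] / [3, 5, 9] / [6, 8]
Final shape: (4, 3, 2).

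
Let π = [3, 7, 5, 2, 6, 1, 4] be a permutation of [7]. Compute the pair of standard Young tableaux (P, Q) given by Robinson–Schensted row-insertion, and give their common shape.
P = [1, 4, 6] / [2, 5] / [3] / [7];  Q = [1, 2, 5] / [3, 7] / [4] / [6];  common shape = (3, 2, 1, 1)

Row-insert the values π_1, π_2, … into P one at a time, bumping the leftmost entry strictly greater than the inserted value down to the next row. The recording tableau Q records, in position (i, j), the step at which that cell was added to P.
  Insert 3 (step 1): P = [3];  Q = [1]
  Insert 7 (step 2): P = [3, 7];  Q = [1, 2]
  Insert 5 (step 3): P = [3, 5] / [7];  Q = [1, 2] / [3]
  Insert 2 (step 4): P = [2, 5] / [3] / [7];  Q = [1, 2] / [3] / [4]
  Insert 6 (step 5): P = [2, 5, 6] / [3] / [7];  Q = [1, 2, 5] / [3] / [4]
  Insert 1 (step 6): P = [1, 5, 6] / [2] / [3] / [7];  Q = [1, 2, 5] / [3] / [4] / [6]
  Insert 4 (step 7): P = [1, 4, 6] / [2, 5] / [3] / [7];  Q = [1, 2, 5] / [3, 7] / [4] / [6]
Final shape: (3, 2, 1, 1).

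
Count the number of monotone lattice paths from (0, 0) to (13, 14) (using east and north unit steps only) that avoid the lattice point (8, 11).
Number of paths = 15825708

Total paths from (0, 0) to (13, 14): C(27, 13) = 20058300. Paths through (8, 11): (paths (0, 0) → (8, 11)) × (paths (8, 11) → (13, 14)) = C(19, 8) · C(8, 5) = 75582 · 56 = 4232592. Avoidance count = 20058300 − 4232592 = 15825708.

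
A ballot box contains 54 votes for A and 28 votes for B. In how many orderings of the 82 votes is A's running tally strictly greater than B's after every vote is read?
Strict-lead orderings = 2141545201251718788240

Total orderings of the 82 votes with 54 for A: C(82, 54) = 6754104096255420793680. By the Bertrand ballot formula (Cycle Lemma / reflection principle), the number of orderings in which A is strictly ahead of B throughout is (p − q)/(p + q) · C(p + q, p) = (54 − 28)/(54 + 28) · 6754104096255420793680 = 2141545201251718788240.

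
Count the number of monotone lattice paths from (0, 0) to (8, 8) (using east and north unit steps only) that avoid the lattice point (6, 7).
Number of paths = 7722

Total paths from (0, 0) to (8, 8): C(16, 8) = 12870. Paths through (6, 7): (paths (0, 0) → (6, 7)) × (paths (6, 7) → (8, 8)) = C(13, 6) · C(3, 2) = 1716 · 3 = 5148. Avoidance count = 12870 − 5148 = 7722.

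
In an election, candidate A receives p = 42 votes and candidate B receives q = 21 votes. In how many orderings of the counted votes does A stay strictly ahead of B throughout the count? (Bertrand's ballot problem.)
Strict-lead orderings = 9206478467454345

Total orderings of the 63 votes with 42 for A: C(63, 42) = 27619435402363035. By the Bertrand ballot formula (Cycle Lemma / reflection principle), the number of orderings in which A is strictly ahead of B throughout is (p − q)/(p + q) · C(p + q, p) = (42 − 21)/(42 + 21) · 27619435402363035 = 9206478467454345.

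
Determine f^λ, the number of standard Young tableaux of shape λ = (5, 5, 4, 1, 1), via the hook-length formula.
# SYT of shape (5, 5, 4, 1, 1) = 280280

Hook-length formula: f^λ = n! / Π hook(c), product over all cells c of the Young diagram. For λ = (5, 5, 4, 1, 1), n = 16 boxes. Hook lengths by row (left-to-right, top-to-bottom): [9, 6, 5, 4, 2]; [8, 5, 4, 3, 1]; [6, 3, 2, 1]; [2]; [1]. Product of hooks = 74649600. So f^λ = 16! / 74649600 = 20922789888000 / 74649600 = 280280.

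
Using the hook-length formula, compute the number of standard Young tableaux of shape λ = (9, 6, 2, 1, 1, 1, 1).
# SYT of shape (9, 6, 2, 1, 1, 1, 1) = 148140720

Hook-length formula: f^λ = n! / Π hook(c), product over all cells c of the Young diagram. For λ = (9, 6, 2, 1, 1, 1, 1), n = 21 boxes. Hook lengths by row (left-to-right, top-to-bottom): [15, 10, 8, 7, 6, 5, 3, 2, 1]; [11, 6, 4, 3, 2, 1]; [6, 1]; [4]; [3]; [2]; [1]. Product of hooks = 344881152000. So f^λ = 21! / 344881152000 = 51090942171709440000 / 344881152000 = 148140720.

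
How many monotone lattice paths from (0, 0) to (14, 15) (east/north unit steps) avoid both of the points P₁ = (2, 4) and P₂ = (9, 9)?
Number of paths = 40303710

Inclusion–exclusion. Total paths: C(29, 14) = 77558760. Through P₁: C(6, 2)·C(23, 12) = 20281170. Through P₂: C(18, 9)·C(11, 5) = 22462440. Since P₁ is strictly southwest of P₂, a monotone path through both must visit P₁ then P₂; paths through both = C(6, 2)·C(12, 7)·C(11, 5) = 5488560. Avoid both = 77558760 − 20281170 − 22462440 + 5488560 = 40303710.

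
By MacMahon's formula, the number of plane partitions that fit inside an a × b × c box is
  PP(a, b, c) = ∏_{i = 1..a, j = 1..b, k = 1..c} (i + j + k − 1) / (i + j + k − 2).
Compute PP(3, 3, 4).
PP(3, 3, 4) = 4116

Evaluate the triple product over i = 1..3, j = 1..3, k = 1..4. The factors are (2/1) · (3/2) · (4/3) · (5/4) · (3/2) · (4/3) · (5/4) · (6/5) · … (36 factors total). The numerators and denominators telescope so the product is an integer; carrying out the multiplication exactly gives PP(3, 3, 4) = 4116.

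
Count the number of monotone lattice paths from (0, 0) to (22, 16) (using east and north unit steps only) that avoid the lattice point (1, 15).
Number of paths = 22239974078

Total paths from (0, 0) to (22, 16): C(38, 22) = 22239974430. Paths through (1, 15): (paths (0, 0) → (1, 15)) × (paths (1, 15) → (22, 16)) = C(16, 1) · C(22, 21) = 16 · 22 = 352. Avoidance count = 22239974430 − 352 = 22239974078.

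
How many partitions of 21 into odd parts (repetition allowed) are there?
p_odd(21) = 76

Enumerate partitions using only odd parts via the recurrence o(n, m) = o(n, m−2) + o(n−m, m) over odd m, starting from the largest odd part ≤ n. This gives p_odd(21) = 76. (Euler's theorem: equals the count of distinct-part partitions.)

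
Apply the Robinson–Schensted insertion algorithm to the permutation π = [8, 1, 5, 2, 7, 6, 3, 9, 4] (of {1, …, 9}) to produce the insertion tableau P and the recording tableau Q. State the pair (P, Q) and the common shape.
P = [1, 2, 3, 4] / [5, 6, 9] / [7] / [8];  Q = [1, 3, 5, 8] / [2, 6, 9] / [4] / [7];  common shape = (4, 3, 1, 1)

Row-insert the values π_1, π_2, … into P one at a time, bumping the leftmost entry strictly greater than the inserted value down to the next row. The recording tableau Q records, in position (i, j), the step at which that cell was added to P.
  Insert 8 (step 1): P = [8];  Q = [1]
  Insert 1 (step 2): P = [1] / [8];  Q = [1] / [2]
  Insert 5 (step 3): P = [1, 5] / [8];  Q = [1, 3] / [2]
  Insert 2 (step 4): P = [1, 2] / [5] / [8];  Q = [1, 3] / [2] / [4]
  Insert 7 (step 5): P = [1, 2, 7] / [5] / [8];  Q = [1, 3, 5] / [2] / [4]
  Insert 6 (step 6): P = [1, 2, 6] / [5, 7] / [8];  Q = [1, 3, 5] / [2, 6] / [4]
  Insert 3 (step 7): P = [1, 2, 3] / [5, 6] / [7] / [8];  Q = [1, 3, 5] / [2, 6] / [4] / [7]
  Insert 9 (step 8): P = [1, 2, 3, 9] / [5, 6] / [7] / [8];  Q = [1, 3, 5, 8] / [2, 6] / [4] / [7]
  Insert 4 (step 9): P = [1, 2, 3, 4] / [5, 6, 9] / [7] / [8];  Q = [1, 3, 5, 8] / [2, 6, 9] / [4] / [7]
Final shape: (4, 3, 1, 1).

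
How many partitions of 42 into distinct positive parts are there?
q(42) = 1426

A partition into distinct parts is a strictly decreasing sequence summing to n. The recurrence d(n, m) = d(n, m−1) + d(n−m, m−1) (use part m at most once) with q(n) = d(n, n) gives q(42) = 1426. (Euler's theorem: # distinct-part partitions = # odd-part partitions.)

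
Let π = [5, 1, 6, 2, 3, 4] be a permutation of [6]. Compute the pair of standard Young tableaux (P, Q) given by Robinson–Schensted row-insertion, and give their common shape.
P = [1, 2, 3, 4] / [5, 6];  Q = [1, 3, 5, 6] / [2, 4];  common shape = (4, 2)

Row-insert the values π_1, π_2, … into P one at a time, bumping the leftmost entry strictly greater than the inserted value down to the next row. The recording tableau Q records, in position (i, j), the step at which that cell was added to P.
  Insert 5 (step 1): P = [5];  Q = [1]
  Insert 1 (step 2): P = [1] / [5];  Q = [1] / [2]
  Insert 6 (step 3): P = [1, 6] / [5];  Q = [1, 3] / [2]
  Insert 2 (step 4): P = [1, 2] / [5, 6];  Q = [1, 3] / [2, 4]
  Insert 3 (step 5): P = [1, 2, 3] / [5, 6];  Q = [1, 3, 5] / [2, 4]
  Insert 4 (step 6): P = [1, 2, 3, 4] / [5, 6];  Q = [1, 3, 5, 6] / [2, 4]
Final shape: (4, 2).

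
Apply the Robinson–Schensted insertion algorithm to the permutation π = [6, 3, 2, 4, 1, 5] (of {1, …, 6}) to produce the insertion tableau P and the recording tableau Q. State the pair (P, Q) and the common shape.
P = [1, 4, 5] / [2] / [3] / [6];  Q = [1, 4, 6] / [2] / [3] / [5];  common shape = (3, 1, 1, 1)

Row-insert the values π_1, π_2, … into P one at a time, bumping the leftmost entry strictly greater than the inserted value down to the next row. The recording tableau Q records, in position (i, j), the step at which that cell was added to P.
  Insert 6 (step 1): P = [6];  Q = [1]
  Insert 3 (step 2): P = [3] / [6];  Q = [1] / [2]
  Insert 2 (step 3): P = [2] / [3] / [6];  Q = [1] / [2] / [3]
  Insert 4 (step 4): P = [2, 4] / [3] / [6];  Q = [1, 4] / [2] / [3]
  Insert 1 (step 5): P = [1, 4] / [2] / [3] / [6];  Q = [1, 4] / [2] / [3] / [5]
  Insert 5 (step 6): P = [1, 4, 5] / [2] / [3] / [6];  Q = [1, 4, 6] / [2] / [3] / [5]
Final shape: (3, 1, 1, 1).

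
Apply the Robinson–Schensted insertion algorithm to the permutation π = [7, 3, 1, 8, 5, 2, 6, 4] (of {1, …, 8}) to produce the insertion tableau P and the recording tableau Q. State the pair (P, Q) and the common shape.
P = [1, 2, 4] / [3, 5, 6] / [7, 8];  Q = [1, 4, 7] / [2, 5, 8] / [3, 6];  common shape = (3, 3, 2)

Row-insert the values π_1, π_2, … into P one at a time, bumping the leftmost entry strictly greater than the inserted value down to the next row. The recording tableau Q records, in position (i, j), the step at which that cell was added to P.
  Insert 7 (step 1): P = [7];  Q = [1]
  Insert 3 (step 2): P = [3] / [7];  Q = [1] / [2]
  Insert 1 (step 3): P = [1] / [3] / [7];  Q = [1] / [2] / [3]
  Insert 8 (step 4): P = [1, 8] / [3] / [7];  Q = [1, 4] / [2] / [3]
  Insert 5 (step 5): P = [1, 5] / [3, 8] / [7];  Q = [1, 4] / [2, 5] / [3]
  Insert 2 (step 6): P = [1, 2] / [3, 5] / [7, 8];  Q = [1, 4] / [2, 5] / [3, 6]
  Insert 6 (step 7): P = [1, 2, 6] / [3, 5] / [7, 8];  Q = [1, 4, 7] / [2, 5] / [3, 6]
  Insert 4 (step 8): P = [1, 2, 4] / [3, 5, 6] / [7, 8];  Q = [1, 4, 7] / [2, 5, 8] / [3, 6]
Final shape: (3, 3, 2).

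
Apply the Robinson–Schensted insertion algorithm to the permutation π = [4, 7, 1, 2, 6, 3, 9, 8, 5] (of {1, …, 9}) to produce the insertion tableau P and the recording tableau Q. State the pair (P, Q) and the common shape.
P = [1, 2, 3, 5] / [4, 6, 8] / [7, 9];  Q = [1, 2, 5, 7] / [3, 4, 8] / [6, 9];  common shape = (4, 3, 2)

Row-insert the values π_1, π_2, … into P one at a time, bumping the leftmost entry strictly greater than the inserted value down to the next row. The recording tableau Q records, in position (i, j), the step at which that cell was added to P.
  Insert 4 (step 1): P = [4];  Q = [1]
  Insert 7 (step 2): P = [4, 7];  Q = [1, 2]
  Insert 1 (step 3): P = [1, 7] / [4];  Q = [1, 2] / [3]
  Insert 2 (step 4): P = [1, 2] / [4, 7];  Q = [1, 2] / [3, 4]
  Insert 6 (step 5): P = [1, 2, 6] / [4, 7];  Q = [1, 2, 5] / [3, 4]
  Insert 3 (step 6): P = [1, 2, 3] / [4, 6] / [7];  Q = [1, 2, 5] / [3, 4] / [6]
  Insert 9 (step 7): P = [1, 2, 3, 9] / [4, 6] / [7];  Q = [1, 2, 5, 7] / [3, 4] / [6]
  Insert 8 (step 8): P = [1, 2, 3, 8] / [4, 6, 9] / [7];  Q = [1, 2, 5, 7] / [3, 4, 8] / [6]
  Insert 5 (step 9): P = [1, 2, 3, 5] / [4, 6, 8] / [7, 9];  Q = [1, 2, 5, 7] / [3, 4, 8] / [6, 9]
Final shape: (4, 3, 2).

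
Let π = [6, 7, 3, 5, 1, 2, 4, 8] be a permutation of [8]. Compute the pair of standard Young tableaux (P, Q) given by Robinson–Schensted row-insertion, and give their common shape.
P = [1, 2, 4, 8] / [3, 5] / [6, 7];  Q = [1, 2, 7, 8] / [3, 4] / [5, 6];  common shape = (4, 2, 2)

Row-insert the values π_1, π_2, … into P one at a time, bumping the leftmost entry strictly greater than the inserted value down to the next row. The recording tableau Q records, in position (i, j), the step at which that cell was added to P.
  Insert 6 (step 1): P = [6];  Q = [1]
  Insert 7 (step 2): P = [6, 7];  Q = [1, 2]
  Insert 3 (step 3): P = [3, 7] / [6];  Q = [1, 2] / [3]
  Insert 5 (step 4): P = [3, 5] / [6, 7];  Q = [1, 2] / [3, 4]
  Insert 1 (step 5): P = [1, 5] / [3, 7] / [6];  Q = [1, 2] / [3, 4] / [5]
  Insert 2 (step 6): P = [1, 2] / [3, 5] / [6, 7];  Q = [1, 2] / [3, 4] / [5, 6]
  Insert 4 (step 7): P = [1, 2, 4] / [3, 5] / [6, 7];  Q = [1, 2, 7] / [3, 4] / [5, 6]
  Insert 8 (step 8): P = [1, 2, 4, 8] / [3, 5] / [6, 7];  Q = [1, 2, 7, 8] / [3, 4] / [5, 6]
Final shape: (4, 2, 2).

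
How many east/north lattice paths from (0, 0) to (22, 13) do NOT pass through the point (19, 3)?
Number of paths = 1475897360

Total paths from (0, 0) to (22, 13): C(35, 22) = 1476337800. Paths through (19, 3): (paths (0, 0) → (19, 3)) × (paths (19, 3) → (22, 13)) = C(22, 19) · C(13, 3) = 1540 · 286 = 440440. Avoidance count = 1476337800 − 440440 = 1475897360.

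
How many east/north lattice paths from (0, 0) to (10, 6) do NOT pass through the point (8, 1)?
Number of paths = 7819

Total paths from (0, 0) to (10, 6): C(16, 10) = 8008. Paths through (8, 1): (paths (0, 0) → (8, 1)) × (paths (8, 1) → (10, 6)) = C(9, 8) · C(7, 2) = 9 · 21 = 189. Avoidance count = 8008 − 189 = 7819.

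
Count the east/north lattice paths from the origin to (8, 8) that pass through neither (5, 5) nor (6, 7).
Number of paths = 4950

Inclusion–exclusion. Total paths: C(16, 8) = 12870. Through P₁: C(10, 5)·C(6, 3) = 5040. Through P₂: C(13, 6)·C(3, 2) = 5148. Since P₁ is strictly southwest of P₂, a monotone path through both must visit P₁ then P₂; paths through both = C(10, 5)·C(3, 1)·C(3, 2) = 2268. Avoid both = 12870 − 5040 − 5148 + 2268 = 4950.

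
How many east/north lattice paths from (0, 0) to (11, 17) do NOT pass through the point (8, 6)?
Number of paths = 20381088

Total paths from (0, 0) to (11, 17): C(28, 11) = 21474180. Paths through (8, 6): (paths (0, 0) → (8, 6)) × (paths (8, 6) → (11, 17)) = C(14, 8) · C(14, 3) = 3003 · 364 = 1093092. Avoidance count = 21474180 − 1093092 = 20381088.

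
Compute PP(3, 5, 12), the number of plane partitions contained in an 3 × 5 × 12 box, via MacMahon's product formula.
PP(3, 5, 12) = 4892876352

Evaluate the triple product over i = 1..3, j = 1..5, k = 1..12. The factors are (2/1) · (3/2) · (4/3) · (5/4) · (6/5) · (7/6) · (8/7) · (9/8) · … (180 factors total). The numerators and denominators telescope so the product is an integer; carrying out the multiplication exactly gives PP(3, 5, 12) = 4892876352.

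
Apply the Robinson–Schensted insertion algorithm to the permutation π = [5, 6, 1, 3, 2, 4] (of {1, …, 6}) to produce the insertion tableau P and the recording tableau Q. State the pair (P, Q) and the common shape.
P = [1, 2, 4] / [3, 6] / [5];  Q = [1, 2, 6] / [3, 4] / [5];  common shape = (3, 2, 1)

Row-insert the values π_1, π_2, … into P one at a time, bumping the leftmost entry strictly greater than the inserted value down to the next row. The recording tableau Q records, in position (i, j), the step at which that cell was added to P.
  Insert 5 (step 1): P = [5];  Q = [1]
  Insert 6 (step 2): P = [5, 6];  Q = [1, 2]
  Insert 1 (step 3): P = [1, 6] / [5];  Q = [1, 2] / [3]
  Insert 3 (step 4): P = [1, 3] / [5, 6];  Q = [1, 2] / [3, 4]
  Insert 2 (step 5): P = [1, 2] / [3, 6] / [5];  Q = [1, 2] / [3, 4] / [5]
  Insert 4 (step 6): P = [1, 2, 4] / [3, 6] / [5];  Q = [1, 2, 6] / [3, 4] / [5]
Final shape: (3, 2, 1).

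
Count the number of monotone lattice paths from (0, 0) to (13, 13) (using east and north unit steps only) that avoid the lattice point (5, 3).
Number of paths = 7950152

Total paths from (0, 0) to (13, 13): C(26, 13) = 10400600. Paths through (5, 3): (paths (0, 0) → (5, 3)) × (paths (5, 3) → (13, 13)) = C(8, 5) · C(18, 8) = 56 · 43758 = 2450448. Avoidance count = 10400600 − 2450448 = 7950152.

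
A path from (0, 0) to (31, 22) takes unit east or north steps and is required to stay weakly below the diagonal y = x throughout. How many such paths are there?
Number of paths = 144539291740025

By the reflection principle (André's argument), the number of monotone paths to (31, 22) with n ≤ m that never go above y = x is C(53, 31) − C(53, 32) = 462525733568080 − 317986441828055 = 144539291740025.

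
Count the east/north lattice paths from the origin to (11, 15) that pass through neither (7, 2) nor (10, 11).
Number of paths = 5916500

Inclusion–exclusion. Total paths: C(26, 11) = 7726160. Through P₁: C(9, 7)·C(17, 4) = 85680. Through P₂: C(21, 10)·C(5, 1) = 1763580. Since P₁ is strictly southwest of P₂, a monotone path through both must visit P₁ then P₂; paths through both = C(9, 7)·C(12, 3)·C(5, 1) = 39600. Avoid both = 7726160 − 85680 − 1763580 + 39600 = 5916500.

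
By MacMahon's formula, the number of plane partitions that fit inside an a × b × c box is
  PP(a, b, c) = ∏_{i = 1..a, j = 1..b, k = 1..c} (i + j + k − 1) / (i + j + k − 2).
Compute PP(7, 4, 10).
PP(7, 4, 10) = 69951472754592

Evaluate the triple product over i = 1..7, j = 1..4, k = 1..10. The factors are (2/1) · (3/2) · (4/3) · (5/4) · (6/5) · (7/6) · (8/7) · (9/8) · … (280 factors total). The numerators and denominators telescope so the product is an integer; carrying out the multiplication exactly gives PP(7, 4, 10) = 69951472754592.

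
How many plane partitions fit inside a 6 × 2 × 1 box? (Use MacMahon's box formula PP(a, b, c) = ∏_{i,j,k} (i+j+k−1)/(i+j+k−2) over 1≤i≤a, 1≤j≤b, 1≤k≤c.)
PP(6, 2, 1) = 28

Evaluate the triple product over i = 1..6, j = 1..2, k = 1..1. The factors are (2/1) · (3/2) · (3/2) · (4/3) · (4/3) · (5/4) · (5/4) · (6/5) · … (12 factors total). The numerators and denominators telescope so the product is an integer; carrying out the multiplication exactly gives PP(6, 2, 1) = 28.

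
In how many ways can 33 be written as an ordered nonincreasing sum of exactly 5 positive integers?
p(33, 5 parts) = 540

Partitions of n into exactly k parts are in bijection with partitions of n − k into at most k parts (subtract 1 from each part). So p(33, exactly 5) = p(28, parts ≤ 5). Computing via the recurrence p(m, j) = p(m, j−1) + p(m−j, j) gives 540.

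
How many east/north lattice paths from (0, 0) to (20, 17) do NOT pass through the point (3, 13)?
Number of paths = 15902017110

Total paths from (0, 0) to (20, 17): C(37, 20) = 15905368710. Paths through (3, 13): (paths (0, 0) → (3, 13)) × (paths (3, 13) → (20, 17)) = C(16, 3) · C(21, 17) = 560 · 5985 = 3351600. Avoidance count = 15905368710 − 3351600 = 15902017110.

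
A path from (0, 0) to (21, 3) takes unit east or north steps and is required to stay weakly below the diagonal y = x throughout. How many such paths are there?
Number of paths = 1748

By the reflection principle (André's argument), the number of monotone paths to (21, 3) with n ≤ m that never go above y = x is C(24, 21) − C(24, 22) = 2024 − 276 = 1748.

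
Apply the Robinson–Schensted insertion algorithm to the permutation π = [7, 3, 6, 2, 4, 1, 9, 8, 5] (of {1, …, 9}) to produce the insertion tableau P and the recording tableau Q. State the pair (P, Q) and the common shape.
P = [1, 4, 5] / [2, 6, 8] / [3, 9] / [7];  Q = [1, 3, 7] / [2, 5, 8] / [4, 9] / [6];  common shape = (3, 3, 2, 1)

Row-insert the values π_1, π_2, … into P one at a time, bumping the leftmost entry strictly greater than the inserted value down to the next row. The recording tableau Q records, in position (i, j), the step at which that cell was added to P.
  Insert 7 (step 1): P = [7];  Q = [1]
  Insert 3 (step 2): P = [3] / [7];  Q = [1] / [2]
  Insert 6 (step 3): P = [3, 6] / [7];  Q = [1, 3] / [2]
  Insert 2 (step 4): P = [2, 6] / [3] / [7];  Q = [1, 3] / [2] / [4]
  Insert 4 (step 5): P = [2, 4] / [3, 6] / [7];  Q = [1, 3] / [2, 5] / [4]
  Insert 1 (step 6): P = [1, 4] / [2, 6] / [3] / [7];  Q = [1, 3] / [2, 5] / [4] / [6]
  Insert 9 (step 7): P = [1, 4, 9] / [2, 6] / [3] / [7];  Q = [1, 3, 7] / [2, 5] / [4] / [6]
  Insert 8 (step 8): P = [1, 4, 8] / [2, 6, 9] / [3] / [7];  Q = [1, 3, 7] / [2, 5, 8] / [4] / [6]
  Insert 5 (step 9): P = [1, 4, 5] / [2, 6, 8] / [3, 9] / [7];  Q = [1, 3, 7] / [2, 5, 8] / [4, 9] / [6]
Final shape: (3, 3, 2, 1).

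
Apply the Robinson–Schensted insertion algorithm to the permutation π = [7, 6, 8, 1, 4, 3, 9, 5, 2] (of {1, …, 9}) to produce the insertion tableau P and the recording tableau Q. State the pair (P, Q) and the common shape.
P = [1, 2, 5] / [3, 8, 9] / [4] / [6] / [7];  Q = [1, 3, 7] / [2, 5, 8] / [4] / [6] / [9];  common shape = (3, 3, 1, 1, 1)

Row-insert the values π_1, π_2, … into P one at a time, bumping the leftmost entry strictly greater than the inserted value down to the next row. The recording tableau Q records, in position (i, j), the step at which that cell was added to P.
  Insert 7 (step 1): P = [7];  Q = [1]
  Insert 6 (step 2): P = [6] / [7];  Q = [1] / [2]
  Insert 8 (step 3): P = [6, 8] / [7];  Q = [1, 3] / [2]
  Insert 1 (step 4): P = [1, 8] / [6] / [7];  Q = [1, 3] / [2] / [4]
  Insert 4 (step 5): P = [1, 4] / [6, 8] / [7];  Q = [1, 3] / [2, 5] / [4]
  Insert 3 (step 6): P = [1, 3] / [4, 8] / [6] / [7];  Q = [1, 3] / [2, 5] / [4] / [6]
  Insert 9 (step 7): P = [1, 3, 9] / [4, 8] / [6] / [7];  Q = [1, 3, 7] / [2, 5] / [4] / [6]
  Insert 5 (step 8): P = [1, 3, 5] / [4, 8, 9] / [6] / [7];  Q = [1, 3, 7] / [2, 5, 8] / [4] / [6]
  Insert 2 (step 9): P = [1, 2, 5] / [3, 8, 9] / [4] / [6] / [7];  Q = [1, 3, 7] / [2, 5, 8] / [4] / [6] / [9]
Final shape: (3, 3, 1, 1, 1).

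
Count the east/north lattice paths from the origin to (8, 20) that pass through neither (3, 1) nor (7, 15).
Number of paths = 1988265

Inclusion–exclusion. Total paths: C(28, 8) = 3108105. Through P₁: C(4, 3)·C(24, 5) = 170016. Through P₂: C(22, 7)·C(6, 1) = 1023264. Since P₁ is strictly southwest of P₂, a monotone path through both must visit P₁ then P₂; paths through both = C(4, 3)·C(18, 4)·C(6, 1) = 73440. Avoid both = 3108105 − 170016 − 1023264 + 73440 = 1988265.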